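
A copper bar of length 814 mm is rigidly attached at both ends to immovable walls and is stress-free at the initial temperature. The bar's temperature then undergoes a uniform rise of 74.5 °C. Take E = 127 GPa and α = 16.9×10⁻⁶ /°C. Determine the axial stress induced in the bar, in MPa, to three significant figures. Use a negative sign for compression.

-160 MPa

Free thermal expansion αLΔT = 16.9e-6 · 814 · 74.5 = 1.025 mm.
The walls impose strain ε = −(1.025)/814 = -1.2590e-03; σ = Eε = 127000 · -1.2590e-03 = -159.9 MPa.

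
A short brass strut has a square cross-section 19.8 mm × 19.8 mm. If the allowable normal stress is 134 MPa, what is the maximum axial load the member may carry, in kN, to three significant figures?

A = 392 mm².
P_max = σ_allow · A = 134 · 392 = 52530 N = 52.53 kN.

52.5 kN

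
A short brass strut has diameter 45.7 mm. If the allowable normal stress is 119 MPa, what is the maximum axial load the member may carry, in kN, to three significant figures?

A = 1640 mm².
P_max = σ_allow · A = 119 · 1640 = 195200 N = 195.2 kN.

195 kN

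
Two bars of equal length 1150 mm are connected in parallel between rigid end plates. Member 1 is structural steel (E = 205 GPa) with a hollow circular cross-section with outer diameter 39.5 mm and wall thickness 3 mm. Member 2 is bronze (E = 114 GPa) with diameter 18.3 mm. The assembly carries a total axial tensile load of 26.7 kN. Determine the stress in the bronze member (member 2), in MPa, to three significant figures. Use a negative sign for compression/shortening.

30.3 MPa

A_1 = 344 mm².
A_2 = 263 mm².
Equal strain + equilibrium ⇒ each member carries load in proportion to AE: A₁E₁ = 70520000 N, A₂E₂ = 29980000 N, ΣAE = 100500000 N.
σ₂ = P·E₂/ΣAE = 26700·114000/100500000 = 30.28 MPa.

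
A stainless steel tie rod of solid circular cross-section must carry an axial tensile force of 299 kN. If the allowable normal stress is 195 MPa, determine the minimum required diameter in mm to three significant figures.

Required area A ≥ P/σ_allow = 299000/195 = 1533 mm².
For a solid circular section, d ≥ √(4A/π) = 44.18 mm.

44.2 mm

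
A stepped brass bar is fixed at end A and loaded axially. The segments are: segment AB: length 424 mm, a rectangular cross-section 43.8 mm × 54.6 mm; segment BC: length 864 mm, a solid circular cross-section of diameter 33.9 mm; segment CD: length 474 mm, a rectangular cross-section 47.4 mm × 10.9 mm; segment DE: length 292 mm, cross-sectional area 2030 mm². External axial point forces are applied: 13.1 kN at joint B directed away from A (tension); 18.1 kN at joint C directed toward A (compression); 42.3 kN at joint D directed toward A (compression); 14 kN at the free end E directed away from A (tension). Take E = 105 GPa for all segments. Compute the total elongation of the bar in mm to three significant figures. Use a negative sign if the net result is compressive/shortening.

Internal axial forces (sectioning from the free end, tension +): N_DE = 14 kN, N_CD = -28.3 kN, N_BC = -46.4 kN, N_AB = -33.3 kN.
A_AB = 2391 mm².
A_BC = 902.6 mm².
A_CD = 516.7 mm².
δ_AB = -33300·424/(2391·105000) = -0.05623 mm
δ_BC = -46400·864/(902.6·105000) = -0.423 mm
δ_CD = -28300·474/(516.7·105000) = -0.2473 mm
δ_DE = 14000·292/(2030·105000) = 0.01918 mm
δ = Σδ_i = -0.7073 mm.

-0.707 mm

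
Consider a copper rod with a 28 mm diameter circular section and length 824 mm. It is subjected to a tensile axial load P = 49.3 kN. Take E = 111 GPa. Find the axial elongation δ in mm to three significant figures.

0.594 mm

A = 615.8 mm².
δ_mech = NL/(AE) = 49300·824/(615.8·111000) = 0.5944 mm.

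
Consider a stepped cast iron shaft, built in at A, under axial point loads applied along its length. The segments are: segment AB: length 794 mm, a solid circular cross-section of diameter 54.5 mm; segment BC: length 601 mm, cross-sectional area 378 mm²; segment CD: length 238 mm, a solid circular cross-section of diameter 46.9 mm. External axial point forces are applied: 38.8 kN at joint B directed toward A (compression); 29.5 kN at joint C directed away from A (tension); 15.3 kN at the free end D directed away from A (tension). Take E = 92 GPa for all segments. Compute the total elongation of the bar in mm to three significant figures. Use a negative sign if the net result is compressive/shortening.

Internal axial forces (sectioning from the free end, tension +): N_CD = 15.3 kN, N_BC = 44.8 kN, N_AB = 6 kN.
A_AB = 2333 mm².
A_CD = 1728 mm².
δ_AB = 6000·794/(2333·92000) = 0.0222 mm
δ_BC = 44800·601/(378·92000) = 0.7742 mm
δ_CD = 15300·238/(1728·92000) = 0.02291 mm
δ = Σδ_i = 0.8193 mm.

0.819 mm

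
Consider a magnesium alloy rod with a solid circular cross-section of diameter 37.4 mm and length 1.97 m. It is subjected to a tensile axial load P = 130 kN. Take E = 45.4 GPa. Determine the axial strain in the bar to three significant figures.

A = 1099 mm².
σ = N/A = 118.3 MPa; ε = σ/E = 118.3/45400 = 2.606e-03.

0.00261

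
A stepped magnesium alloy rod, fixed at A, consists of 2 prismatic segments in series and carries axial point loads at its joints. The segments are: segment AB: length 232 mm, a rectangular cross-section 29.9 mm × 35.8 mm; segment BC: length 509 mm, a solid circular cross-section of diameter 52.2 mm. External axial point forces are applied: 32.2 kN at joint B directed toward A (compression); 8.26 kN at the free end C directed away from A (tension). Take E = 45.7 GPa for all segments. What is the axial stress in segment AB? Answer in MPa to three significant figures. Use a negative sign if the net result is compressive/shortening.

Internal axial forces (sectioning from the free end, tension +): N_BC = 8.26 kN, N_AB = -23.94 kN.
A_AB = 1070 mm².
σ_AB = N_AB/A_AB = -23940/1070 = -22.37 MPa.

-22.4 MPa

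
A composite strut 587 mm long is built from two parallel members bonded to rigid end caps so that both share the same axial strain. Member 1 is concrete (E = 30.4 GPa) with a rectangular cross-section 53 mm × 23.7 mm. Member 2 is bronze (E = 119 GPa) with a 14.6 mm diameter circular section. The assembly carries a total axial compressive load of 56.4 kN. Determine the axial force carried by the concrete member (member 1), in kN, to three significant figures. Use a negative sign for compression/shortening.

-37.1 kN

A_1 = 1256 mm².
A_2 = 167.4 mm².
Equal strain + equilibrium ⇒ each member carries load in proportion to AE: A₁E₁ = 38190000 N, A₂E₂ = 19920000 N, ΣAE = 58110000 N.
F₁ = P·A₁E₁/ΣAE = -56400·38190000/58110000 = -37060 N.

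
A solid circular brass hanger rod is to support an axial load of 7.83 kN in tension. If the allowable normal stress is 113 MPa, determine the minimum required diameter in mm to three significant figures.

Required area A ≥ P/σ_allow = 7830/113 = 69.29 mm².
For a solid circular section, d ≥ √(4A/π) = 9.393 mm.

9.39 mm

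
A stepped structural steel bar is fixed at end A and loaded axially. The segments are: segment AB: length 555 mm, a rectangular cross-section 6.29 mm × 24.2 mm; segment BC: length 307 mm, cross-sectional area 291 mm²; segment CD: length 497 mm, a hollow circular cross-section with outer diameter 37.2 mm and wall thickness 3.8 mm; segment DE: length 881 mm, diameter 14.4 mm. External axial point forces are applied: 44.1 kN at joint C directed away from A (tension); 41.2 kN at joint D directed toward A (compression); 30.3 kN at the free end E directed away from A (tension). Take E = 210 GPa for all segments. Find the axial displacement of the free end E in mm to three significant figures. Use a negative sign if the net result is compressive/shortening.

1.46 mm

Internal axial forces (sectioning from the free end, tension +): N_DE = 30.3 kN, N_CD = -10.9 kN, N_BC = 33.2 kN, N_AB = 33.2 kN.
A_AB = 152.2 mm².
A_CD = 398.7 mm².
A_DE = 162.9 mm².
δ_AB = 33200·555/(152.2·210000) = 0.5764 mm
δ_BC = 33200·307/(291·210000) = 0.1668 mm
δ_CD = -10900·497/(398.7·210000) = -0.0647 mm
δ_DE = 30300·881/(162.9·210000) = 0.7805 mm
δ = Σδ_i = 1.459 mm.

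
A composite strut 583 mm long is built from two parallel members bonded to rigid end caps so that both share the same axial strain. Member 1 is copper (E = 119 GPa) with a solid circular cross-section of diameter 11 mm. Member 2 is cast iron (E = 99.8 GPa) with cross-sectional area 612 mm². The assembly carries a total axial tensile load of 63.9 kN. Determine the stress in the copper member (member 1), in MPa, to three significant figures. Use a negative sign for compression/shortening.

105 MPa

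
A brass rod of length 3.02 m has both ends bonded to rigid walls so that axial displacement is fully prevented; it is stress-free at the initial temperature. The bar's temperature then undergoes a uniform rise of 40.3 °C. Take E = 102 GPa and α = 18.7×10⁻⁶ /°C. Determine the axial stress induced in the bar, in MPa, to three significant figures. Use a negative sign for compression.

-76.9 MPa

Free thermal expansion αLΔT = 18.7e-6 · 3020 · 40.3 = 2.276 mm.
The walls impose strain ε = −(2.276)/3020 = -7.5361e-04; σ = Eε = 102000 · -7.5361e-04 = -76.87 MPa.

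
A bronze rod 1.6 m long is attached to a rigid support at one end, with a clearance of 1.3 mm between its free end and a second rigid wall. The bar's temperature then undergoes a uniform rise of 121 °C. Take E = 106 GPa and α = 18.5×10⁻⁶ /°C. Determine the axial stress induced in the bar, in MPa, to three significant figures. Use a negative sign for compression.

Free thermal expansion αLΔT = 18.5e-6 · 1600 · 121 = 3.582 mm.
The walls engage after the gap closes; constrained expansion = 3.582 − 1.3 = 2.282 mm.
The walls impose strain ε = −(2.282)/1600 = -1.4260e-03; σ = Eε = 106000 · -1.4260e-03 = -151.2 MPa.

-151 MPa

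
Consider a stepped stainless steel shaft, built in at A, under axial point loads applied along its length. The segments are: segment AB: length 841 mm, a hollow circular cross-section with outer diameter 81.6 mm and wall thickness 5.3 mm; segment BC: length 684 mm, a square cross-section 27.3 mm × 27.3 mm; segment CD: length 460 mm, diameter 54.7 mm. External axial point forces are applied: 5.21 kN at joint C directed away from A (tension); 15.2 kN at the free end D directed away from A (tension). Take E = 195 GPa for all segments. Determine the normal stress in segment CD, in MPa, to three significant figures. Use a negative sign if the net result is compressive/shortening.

6.47 MPa

Internal axial forces (sectioning from the free end, tension +): N_CD = 15.2 kN, N_BC = 20.41 kN, N_AB = 20.41 kN.
A_CD = 2350 mm².
σ_CD = N_CD/A_CD = 15200/2350 = 6.468 MPa.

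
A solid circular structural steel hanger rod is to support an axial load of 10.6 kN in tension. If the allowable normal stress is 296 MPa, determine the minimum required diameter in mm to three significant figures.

6.75 mm

Required area A ≥ P/σ_allow = 10600/296 = 35.81 mm².
For a solid circular section, d ≥ √(4A/π) = 6.752 mm.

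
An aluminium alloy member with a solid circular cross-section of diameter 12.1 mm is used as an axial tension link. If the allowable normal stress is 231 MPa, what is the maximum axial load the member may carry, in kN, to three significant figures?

A = 115 mm².
P_max = σ_allow · A = 231 · 115 = 26560 N = 26.56 kN.

26.6 kN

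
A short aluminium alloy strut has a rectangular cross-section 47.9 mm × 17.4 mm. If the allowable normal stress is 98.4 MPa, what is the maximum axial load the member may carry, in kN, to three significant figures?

82.0 kN

A = 833.5 mm².
P_max = σ_allow · A = 98.4 · 833.5 = 82010 N = 82.01 kN.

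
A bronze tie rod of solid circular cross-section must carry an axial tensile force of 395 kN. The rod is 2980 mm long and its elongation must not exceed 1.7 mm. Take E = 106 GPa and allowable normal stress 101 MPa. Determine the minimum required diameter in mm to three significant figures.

Required area A ≥ P/σ_allow = 395000/101 = 3911 mm².
For a solid circular section, d ≥ √(4A/π) = 70.57 mm.
Elongation limit: A ≥ PL/(Eδ_allow) = 395000·2980/(106000·1.7) = 6532 mm² ⇒ d ≥ 91.2 mm.
The elongation limit governs.

91.2 mm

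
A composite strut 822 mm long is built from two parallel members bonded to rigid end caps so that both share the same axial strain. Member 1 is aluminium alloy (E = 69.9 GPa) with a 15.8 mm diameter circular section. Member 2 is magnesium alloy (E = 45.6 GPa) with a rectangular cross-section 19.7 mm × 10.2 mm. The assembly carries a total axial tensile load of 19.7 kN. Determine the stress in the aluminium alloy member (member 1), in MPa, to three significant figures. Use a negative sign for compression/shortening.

A_1 = 196.1 mm².
A_2 = 200.9 mm².
Equal strain + equilibrium ⇒ each member carries load in proportion to AE: A₁E₁ = 13710000 N, A₂E₂ = 9163000 N, ΣAE = 22870000 N.
σ₁ = P·E₁/ΣAE = 19700·69900/22870000 = 60.22 MPa.

60.2 MPa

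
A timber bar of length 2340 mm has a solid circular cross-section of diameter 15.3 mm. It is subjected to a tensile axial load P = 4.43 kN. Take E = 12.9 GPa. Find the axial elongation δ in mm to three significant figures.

A = 183.9 mm².
δ_mech = NL/(AE) = 4430·2340/(183.9·12900) = 4.371 mm.

4.37 mm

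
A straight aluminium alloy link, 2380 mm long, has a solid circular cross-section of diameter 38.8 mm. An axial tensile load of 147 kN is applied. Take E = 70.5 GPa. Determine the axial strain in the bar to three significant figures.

0.00176

A = 1182 mm².
σ = N/A = 124.3 MPa; ε = σ/E = 124.3/70500 = 1.763e-03.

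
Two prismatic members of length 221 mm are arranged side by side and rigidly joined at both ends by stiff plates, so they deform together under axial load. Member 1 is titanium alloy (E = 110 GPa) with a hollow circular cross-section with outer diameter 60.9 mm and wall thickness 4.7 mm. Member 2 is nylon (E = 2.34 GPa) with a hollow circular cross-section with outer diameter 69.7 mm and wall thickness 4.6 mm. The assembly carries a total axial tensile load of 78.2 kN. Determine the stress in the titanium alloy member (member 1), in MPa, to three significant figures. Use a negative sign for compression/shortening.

A_1 = 829.8 mm².
A_2 = 940.8 mm².
Equal strain + equilibrium ⇒ each member carries load in proportion to AE: A₁E₁ = 91280000 N, A₂E₂ = 2201000 N, ΣAE = 93480000 N.
σ₁ = P·E₁/ΣAE = 78200·110000/93480000 = 92.02 MPa.

92.0 MPa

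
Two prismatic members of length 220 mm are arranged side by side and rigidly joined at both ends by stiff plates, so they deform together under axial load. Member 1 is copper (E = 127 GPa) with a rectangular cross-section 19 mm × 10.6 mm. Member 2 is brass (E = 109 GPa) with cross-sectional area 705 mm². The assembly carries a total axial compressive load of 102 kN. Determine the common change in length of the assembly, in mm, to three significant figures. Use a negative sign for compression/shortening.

-0.219 mm

A_1 = 201.4 mm².
Equal strain + equilibrium ⇒ each member carries load in proportion to AE: A₁E₁ = 25580000 N, A₂E₂ = 76840000 N, ΣAE = 102400000 N.
δ = PL/ΣAE = -102000·220/102400000 = -0.2191 mm.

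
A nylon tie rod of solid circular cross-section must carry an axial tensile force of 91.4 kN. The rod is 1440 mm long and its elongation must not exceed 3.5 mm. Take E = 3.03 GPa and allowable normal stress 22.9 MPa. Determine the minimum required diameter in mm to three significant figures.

Required area A ≥ P/σ_allow = 91400/22.9 = 3991 mm².
For a solid circular section, d ≥ √(4A/π) = 71.29 mm.
Elongation limit: A ≥ PL/(Eδ_allow) = 91400·1440/(3030·3.5) = 12410 mm² ⇒ d ≥ 125.7 mm.
The elongation limit governs.

126 mm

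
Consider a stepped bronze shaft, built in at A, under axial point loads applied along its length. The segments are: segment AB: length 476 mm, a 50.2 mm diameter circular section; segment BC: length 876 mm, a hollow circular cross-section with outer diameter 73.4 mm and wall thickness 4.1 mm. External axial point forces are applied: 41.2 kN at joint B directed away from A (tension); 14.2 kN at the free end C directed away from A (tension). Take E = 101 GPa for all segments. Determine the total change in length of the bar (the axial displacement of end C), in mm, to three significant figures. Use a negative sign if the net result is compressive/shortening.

0.270 mm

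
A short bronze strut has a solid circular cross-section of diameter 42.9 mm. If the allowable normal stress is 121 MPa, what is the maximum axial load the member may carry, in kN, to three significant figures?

175 kN

A = 1445 mm².
P_max = σ_allow · A = 121 · 1445 = 174900 N = 174.9 kN.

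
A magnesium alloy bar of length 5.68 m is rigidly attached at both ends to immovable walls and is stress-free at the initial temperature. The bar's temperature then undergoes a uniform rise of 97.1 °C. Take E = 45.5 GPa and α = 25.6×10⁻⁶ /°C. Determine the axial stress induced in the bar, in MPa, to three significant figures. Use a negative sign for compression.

Free thermal expansion αLΔT = 25.6e-6 · 5680 · 97.1 = 14.12 mm.
The walls impose strain ε = −(14.12)/5680 = -2.4858e-03; σ = Eε = 45500 · -2.4858e-03 = -113.1 MPa.

-113 MPa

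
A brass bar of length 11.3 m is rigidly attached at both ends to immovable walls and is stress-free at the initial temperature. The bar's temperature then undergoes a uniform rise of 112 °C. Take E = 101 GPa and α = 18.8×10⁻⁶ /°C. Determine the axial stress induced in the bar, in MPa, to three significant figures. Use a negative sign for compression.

-213 MPa

Free thermal expansion αLΔT = 18.8e-6 · 11300 · 112 = 23.79 mm.
The walls impose strain ε = −(23.79)/11300 = -2.1056e-03; σ = Eε = 101000 · -2.1056e-03 = -212.7 MPa.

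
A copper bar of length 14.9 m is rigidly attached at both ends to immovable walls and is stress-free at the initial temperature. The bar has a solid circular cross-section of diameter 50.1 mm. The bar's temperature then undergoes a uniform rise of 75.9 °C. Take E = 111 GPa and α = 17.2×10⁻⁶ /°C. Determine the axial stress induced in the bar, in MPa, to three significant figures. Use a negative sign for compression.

-145 MPa

Free thermal expansion αLΔT = 17.2e-6 · 14900 · 75.9 = 19.45 mm.
The walls impose strain ε = −(19.45)/14900 = -1.3055e-03; σ = Eε = 111000 · -1.3055e-03 = -144.9 MPa.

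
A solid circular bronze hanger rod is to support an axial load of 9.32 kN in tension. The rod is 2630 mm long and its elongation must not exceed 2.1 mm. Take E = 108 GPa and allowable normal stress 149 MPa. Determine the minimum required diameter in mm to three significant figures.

Required area A ≥ P/σ_allow = 9320/149 = 62.55 mm².
For a solid circular section, d ≥ √(4A/π) = 8.924 mm.
Elongation limit: A ≥ PL/(Eδ_allow) = 9320·2630/(108000·2.1) = 108.1 mm² ⇒ d ≥ 11.73 mm.
The elongation limit governs.

11.7 mm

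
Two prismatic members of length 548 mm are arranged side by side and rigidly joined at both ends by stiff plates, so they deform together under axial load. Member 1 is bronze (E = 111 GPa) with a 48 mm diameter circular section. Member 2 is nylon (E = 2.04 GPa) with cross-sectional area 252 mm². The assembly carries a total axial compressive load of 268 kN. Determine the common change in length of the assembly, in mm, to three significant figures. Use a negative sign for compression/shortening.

A_1 = 1810 mm².
Equal strain + equilibrium ⇒ each member carries load in proportion to AE: A₁E₁ = 200900000 N, A₂E₂ = 514100 N, ΣAE = 201400000 N.
δ = PL/ΣAE = -268000·548/201400000 = -0.7293 mm.

-0.729 mm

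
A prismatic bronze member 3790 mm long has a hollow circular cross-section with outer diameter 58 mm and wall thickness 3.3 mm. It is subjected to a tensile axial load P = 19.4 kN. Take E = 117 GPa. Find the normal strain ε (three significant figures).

2.92e-04

A = 567.1 mm².
σ = N/A = 34.21 MPa; ε = σ/E = 34.21/117000 = 2.924e-04.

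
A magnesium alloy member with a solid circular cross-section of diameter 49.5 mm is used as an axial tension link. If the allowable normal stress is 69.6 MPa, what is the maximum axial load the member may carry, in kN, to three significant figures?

A = 1924 mm².
P_max = σ_allow · A = 69.6 · 1924 = 133900 N = 133.9 kN.

134 kN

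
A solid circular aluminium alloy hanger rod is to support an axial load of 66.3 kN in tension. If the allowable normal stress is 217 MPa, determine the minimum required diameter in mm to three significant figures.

19.7 mm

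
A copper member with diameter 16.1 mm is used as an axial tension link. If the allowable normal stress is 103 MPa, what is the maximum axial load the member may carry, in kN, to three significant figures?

21.0 kN

A = 203.6 mm².
P_max = σ_allow · A = 103 · 203.6 = 20970 N = 20.97 kN.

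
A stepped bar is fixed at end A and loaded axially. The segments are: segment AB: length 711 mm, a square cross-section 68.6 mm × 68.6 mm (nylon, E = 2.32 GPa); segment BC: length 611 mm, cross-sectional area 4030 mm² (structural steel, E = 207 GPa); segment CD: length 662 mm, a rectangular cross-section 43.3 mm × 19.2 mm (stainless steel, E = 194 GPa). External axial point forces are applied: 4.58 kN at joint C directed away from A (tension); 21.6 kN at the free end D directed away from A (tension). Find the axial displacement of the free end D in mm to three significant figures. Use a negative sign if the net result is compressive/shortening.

1.81 mm

Internal axial forces (sectioning from the free end, tension +): N_CD = 21.6 kN, N_BC = 26.18 kN, N_AB = 26.18 kN.
A_AB = 4706 mm².
A_CD = 831.4 mm².
δ_AB = 26180·711/(4706·2320) = 1.705 mm
δ_BC = 26180·611/(4030·207000) = 0.01918 mm
δ_CD = 21600·662/(831.4·194000) = 0.08866 mm
δ = Σδ_i = 1.813 mm.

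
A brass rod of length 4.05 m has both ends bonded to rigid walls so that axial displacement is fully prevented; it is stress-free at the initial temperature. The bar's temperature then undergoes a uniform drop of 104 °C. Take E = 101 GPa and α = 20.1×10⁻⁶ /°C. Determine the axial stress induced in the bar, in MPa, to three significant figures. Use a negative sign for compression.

Free thermal expansion αLΔT = 20.1e-6 · 4050 · -104 = -8.466 mm.
The walls impose strain ε = −(-8.466)/4050 = 2.0904e-03; σ = Eε = 101000 · 2.0904e-03 = 211.1 MPa.

211 MPa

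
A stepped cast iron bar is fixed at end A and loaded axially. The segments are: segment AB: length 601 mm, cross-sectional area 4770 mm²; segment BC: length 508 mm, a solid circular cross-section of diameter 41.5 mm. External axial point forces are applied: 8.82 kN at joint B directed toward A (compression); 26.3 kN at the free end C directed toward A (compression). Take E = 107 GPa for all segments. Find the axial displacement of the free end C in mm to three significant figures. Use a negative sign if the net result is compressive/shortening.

Internal axial forces (sectioning from the free end, tension +): N_BC = -26.3 kN, N_AB = -35.12 kN.
A_BC = 1353 mm².
δ_AB = -35120·601/(4770·107000) = -0.04135 mm
δ_BC = -26300·508/(1353·107000) = -0.09231 mm
δ = Σδ_i = -0.1337 mm.

-0.134 mm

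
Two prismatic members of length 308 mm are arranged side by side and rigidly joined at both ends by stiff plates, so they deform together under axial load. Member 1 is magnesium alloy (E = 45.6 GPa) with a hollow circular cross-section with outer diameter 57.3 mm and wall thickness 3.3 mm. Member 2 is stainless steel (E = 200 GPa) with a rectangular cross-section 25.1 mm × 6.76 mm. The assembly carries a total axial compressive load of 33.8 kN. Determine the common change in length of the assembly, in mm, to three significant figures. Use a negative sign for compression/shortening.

A_1 = 559.8 mm².
A_2 = 169.7 mm².
Equal strain + equilibrium ⇒ each member carries load in proportion to AE: A₁E₁ = 25530000 N, A₂E₂ = 33940000 N, ΣAE = 59460000 N.
δ = PL/ΣAE = -33800·308/59460000 = -0.1751 mm.

-0.175 mm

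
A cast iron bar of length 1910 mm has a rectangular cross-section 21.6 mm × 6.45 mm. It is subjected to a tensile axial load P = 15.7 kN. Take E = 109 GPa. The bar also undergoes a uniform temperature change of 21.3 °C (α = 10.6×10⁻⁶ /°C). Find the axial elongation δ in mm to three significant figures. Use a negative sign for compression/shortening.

2.41 mm

A = 139.3 mm².
δ_mech = NL/(AE) = 15700·1910/(139.3·109000) = 1.975 mm.
δ_thermal = αLΔT = 10.6e-6·1910·21.3 = 0.4312 mm.
δ = δ_mech + δ_thermal = 2.406 mm.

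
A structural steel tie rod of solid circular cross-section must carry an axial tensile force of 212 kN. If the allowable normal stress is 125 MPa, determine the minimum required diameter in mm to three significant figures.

46.5 mm

Required area A ≥ P/σ_allow = 212000/125 = 1696 mm².
For a solid circular section, d ≥ √(4A/π) = 46.47 mm.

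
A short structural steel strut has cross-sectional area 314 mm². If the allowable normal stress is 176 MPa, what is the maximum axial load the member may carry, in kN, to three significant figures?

55.3 kN

P_max = σ_allow · A = 176 · 314 = 55260 N = 55.26 kN.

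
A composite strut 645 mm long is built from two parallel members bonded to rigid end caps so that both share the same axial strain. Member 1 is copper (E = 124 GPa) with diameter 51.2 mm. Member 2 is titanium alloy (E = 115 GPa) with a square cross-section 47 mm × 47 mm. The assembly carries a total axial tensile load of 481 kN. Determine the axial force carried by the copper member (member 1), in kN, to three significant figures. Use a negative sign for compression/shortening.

241 kN

A_1 = 2059 mm².
A_2 = 2209 mm².
Equal strain + equilibrium ⇒ each member carries load in proportion to AE: A₁E₁ = 255300000 N, A₂E₂ = 254000000 N, ΣAE = 509300000 N.
F₁ = P·A₁E₁/ΣAE = 481000·255300000/509300000 = 241100 N.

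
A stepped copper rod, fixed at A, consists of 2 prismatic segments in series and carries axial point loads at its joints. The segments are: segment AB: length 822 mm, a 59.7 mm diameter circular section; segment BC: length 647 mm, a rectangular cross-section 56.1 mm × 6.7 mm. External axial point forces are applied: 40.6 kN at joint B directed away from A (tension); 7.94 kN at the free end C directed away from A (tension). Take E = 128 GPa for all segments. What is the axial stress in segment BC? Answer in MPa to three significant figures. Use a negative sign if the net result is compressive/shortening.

21.1 MPa

Internal axial forces (sectioning from the free end, tension +): N_BC = 7.94 kN, N_AB = 48.54 kN.
A_BC = 375.9 mm².
σ_BC = N_BC/A_BC = 7940/375.9 = 21.12 MPa.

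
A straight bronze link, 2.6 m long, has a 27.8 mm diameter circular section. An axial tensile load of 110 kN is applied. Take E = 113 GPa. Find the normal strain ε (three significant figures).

0.00160

A = 607 mm².
σ = N/A = 181.2 MPa; ε = σ/E = 181.2/113000 = 1.604e-03.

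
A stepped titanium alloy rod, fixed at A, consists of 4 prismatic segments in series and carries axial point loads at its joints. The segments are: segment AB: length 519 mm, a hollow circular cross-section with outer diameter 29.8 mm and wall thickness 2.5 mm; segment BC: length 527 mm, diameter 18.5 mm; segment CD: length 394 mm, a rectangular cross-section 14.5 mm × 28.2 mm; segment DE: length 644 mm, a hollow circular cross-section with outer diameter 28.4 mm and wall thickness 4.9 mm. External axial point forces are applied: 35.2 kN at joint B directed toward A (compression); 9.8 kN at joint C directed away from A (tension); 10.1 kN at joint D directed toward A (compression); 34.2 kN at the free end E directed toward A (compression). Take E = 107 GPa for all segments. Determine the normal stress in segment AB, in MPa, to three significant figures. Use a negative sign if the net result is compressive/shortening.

-325 MPa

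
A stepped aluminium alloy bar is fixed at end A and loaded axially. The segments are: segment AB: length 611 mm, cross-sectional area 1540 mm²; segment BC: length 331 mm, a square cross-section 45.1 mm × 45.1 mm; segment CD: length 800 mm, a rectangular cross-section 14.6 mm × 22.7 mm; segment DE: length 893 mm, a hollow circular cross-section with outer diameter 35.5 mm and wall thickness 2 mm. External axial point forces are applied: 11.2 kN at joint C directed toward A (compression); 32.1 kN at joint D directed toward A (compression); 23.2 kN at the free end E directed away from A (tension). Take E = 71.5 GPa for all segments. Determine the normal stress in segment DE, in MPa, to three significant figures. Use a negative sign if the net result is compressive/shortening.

110 MPa

Internal axial forces (sectioning from the free end, tension +): N_DE = 23.2 kN, N_CD = -8.9 kN, N_BC = -20.1 kN, N_AB = -20.1 kN.
A_DE = 210.5 mm².
σ_DE = N_DE/A_DE = 23200/210.5 = 110.2 MPa.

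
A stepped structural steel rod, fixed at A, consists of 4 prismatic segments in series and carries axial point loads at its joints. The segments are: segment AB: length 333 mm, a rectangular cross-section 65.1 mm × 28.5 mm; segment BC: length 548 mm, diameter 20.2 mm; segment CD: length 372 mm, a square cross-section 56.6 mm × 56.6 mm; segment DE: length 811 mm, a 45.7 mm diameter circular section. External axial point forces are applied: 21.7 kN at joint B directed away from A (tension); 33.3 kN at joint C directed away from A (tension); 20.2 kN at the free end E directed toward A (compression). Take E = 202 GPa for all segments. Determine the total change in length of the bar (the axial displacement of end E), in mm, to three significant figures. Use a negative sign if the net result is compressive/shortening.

0.0808 mm

Internal axial forces (sectioning from the free end, tension +): N_DE = -20.2 kN, N_CD = -20.2 kN, N_BC = 13.1 kN, N_AB = 34.8 kN.
A_AB = 1855 mm².
A_BC = 320.5 mm².
A_CD = 3204 mm².
A_DE = 1640 mm².
δ_AB = 34800·333/(1855·202000) = 0.03092 mm
δ_BC = 13100·548/(320.5·202000) = 0.1109 mm
δ_CD = -20200·372/(3204·202000) = -0.01161 mm
δ_DE = -20200·811/(1640·202000) = -0.04944 mm
δ = Σδ_i = 0.08076 mm.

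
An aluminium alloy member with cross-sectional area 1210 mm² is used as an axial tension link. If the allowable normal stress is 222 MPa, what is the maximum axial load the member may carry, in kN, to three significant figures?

P_max = σ_allow · A = 222 · 1210 = 268600 N = 268.6 kN.

269 kN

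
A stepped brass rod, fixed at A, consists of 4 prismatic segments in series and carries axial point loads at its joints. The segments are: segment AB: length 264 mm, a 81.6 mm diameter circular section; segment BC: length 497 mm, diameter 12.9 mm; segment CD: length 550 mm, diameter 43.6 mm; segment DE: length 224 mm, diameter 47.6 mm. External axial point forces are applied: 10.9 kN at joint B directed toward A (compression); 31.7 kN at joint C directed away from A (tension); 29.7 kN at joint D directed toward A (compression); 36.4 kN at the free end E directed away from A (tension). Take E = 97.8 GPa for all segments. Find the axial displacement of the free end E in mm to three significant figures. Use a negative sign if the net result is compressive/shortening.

1.58 mm

Internal axial forces (sectioning from the free end, tension +): N_DE = 36.4 kN, N_CD = 6.7 kN, N_BC = 38.4 kN, N_AB = 27.5 kN.
A_AB = 5230 mm².
A_BC = 130.7 mm².
A_CD = 1493 mm².
A_DE = 1780 mm².
δ_AB = 27500·264/(5230·97800) = 0.01419 mm
δ_BC = 38400·497/(130.7·97800) = 1.493 mm
δ_CD = 6700·550/(1493·97800) = 0.02524 mm
δ_DE = 36400·224/(1780·97800) = 0.04685 mm
δ = Σδ_i = 1.579 mm.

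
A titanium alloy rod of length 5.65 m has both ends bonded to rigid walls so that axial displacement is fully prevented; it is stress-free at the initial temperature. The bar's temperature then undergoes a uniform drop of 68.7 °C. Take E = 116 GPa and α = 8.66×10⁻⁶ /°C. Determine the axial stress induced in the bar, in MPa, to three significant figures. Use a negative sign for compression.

69.0 MPa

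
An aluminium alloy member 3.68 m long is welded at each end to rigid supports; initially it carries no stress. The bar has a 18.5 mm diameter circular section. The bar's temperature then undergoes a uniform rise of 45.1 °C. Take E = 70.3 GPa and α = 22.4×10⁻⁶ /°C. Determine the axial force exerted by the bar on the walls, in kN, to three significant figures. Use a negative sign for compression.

-19.1 kN

Free thermal expansion αLΔT = 22.4e-6 · 3680 · 45.1 = 3.718 mm.
The walls impose strain ε = −(3.718)/3680 = -1.0102e-03; σ = Eε = 70300 · -1.0102e-03 = -71.02 MPa.
Wall reaction R = σ·A = -71.02·268.8 = -19090 N = -19.09 kN.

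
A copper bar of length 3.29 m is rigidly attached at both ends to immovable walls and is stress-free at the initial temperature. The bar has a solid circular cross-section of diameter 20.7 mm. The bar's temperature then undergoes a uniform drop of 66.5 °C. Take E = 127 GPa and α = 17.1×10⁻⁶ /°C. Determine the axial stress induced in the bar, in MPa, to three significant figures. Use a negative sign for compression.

Free thermal expansion αLΔT = 17.1e-6 · 3290 · -66.5 = -3.741 mm.
The walls impose strain ε = −(-3.741)/3290 = 1.1372e-03; σ = Eε = 127000 · 1.1372e-03 = 144.4 MPa.

144 MPa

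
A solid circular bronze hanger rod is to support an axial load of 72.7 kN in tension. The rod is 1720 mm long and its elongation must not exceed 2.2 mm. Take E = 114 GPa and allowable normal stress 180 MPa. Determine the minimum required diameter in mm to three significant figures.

25.2 mm

Required area A ≥ P/σ_allow = 72700/180 = 403.9 mm².
For a solid circular section, d ≥ √(4A/π) = 22.68 mm.
Elongation limit: A ≥ PL/(Eδ_allow) = 72700·1720/(114000·2.2) = 498.6 mm² ⇒ d ≥ 25.2 mm.
The elongation limit governs.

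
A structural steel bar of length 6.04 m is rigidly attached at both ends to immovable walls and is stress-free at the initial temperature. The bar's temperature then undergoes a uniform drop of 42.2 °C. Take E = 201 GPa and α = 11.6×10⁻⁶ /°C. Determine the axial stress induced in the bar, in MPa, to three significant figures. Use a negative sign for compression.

Free thermal expansion αLΔT = 11.6e-6 · 6040 · -42.2 = -2.957 mm.
The walls impose strain ε = −(-2.957)/6040 = 4.8952e-04; σ = Eε = 201000 · 4.8952e-04 = 98.39 MPa.

98.4 MPa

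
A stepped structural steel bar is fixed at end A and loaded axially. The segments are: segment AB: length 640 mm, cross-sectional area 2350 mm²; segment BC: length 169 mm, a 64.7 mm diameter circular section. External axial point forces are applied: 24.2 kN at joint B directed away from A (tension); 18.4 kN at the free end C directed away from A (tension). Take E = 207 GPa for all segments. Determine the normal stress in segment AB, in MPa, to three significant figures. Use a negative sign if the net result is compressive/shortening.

Internal axial forces (sectioning from the free end, tension +): N_BC = 18.4 kN, N_AB = 42.6 kN.
σ_AB = N_AB/A_AB = 42600/2350 = 18.13 MPa.

18.1 MPa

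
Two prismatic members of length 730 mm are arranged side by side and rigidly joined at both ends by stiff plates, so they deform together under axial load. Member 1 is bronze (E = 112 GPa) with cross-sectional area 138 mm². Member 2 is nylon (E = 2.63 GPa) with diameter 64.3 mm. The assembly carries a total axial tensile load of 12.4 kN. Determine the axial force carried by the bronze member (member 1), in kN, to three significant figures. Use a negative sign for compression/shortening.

7.99 kN

A_2 = 3247 mm².
Equal strain + equilibrium ⇒ each member carries load in proportion to AE: A₁E₁ = 15460000 N, A₂E₂ = 8540000 N, ΣAE = 24000000 N.
F₁ = P·A₁E₁/ΣAE = 12400·15460000/24000000 = 7987 N.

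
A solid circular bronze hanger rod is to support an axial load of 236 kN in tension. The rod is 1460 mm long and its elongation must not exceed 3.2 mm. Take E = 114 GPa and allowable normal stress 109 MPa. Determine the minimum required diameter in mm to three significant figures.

Required area A ≥ P/σ_allow = 236000/109 = 2165 mm².
For a solid circular section, d ≥ √(4A/π) = 52.5 mm.
Elongation limit: A ≥ PL/(Eδ_allow) = 236000·1460/(114000·3.2) = 944.5 mm² ⇒ d ≥ 34.68 mm.
The stress limit governs.

52.5 mm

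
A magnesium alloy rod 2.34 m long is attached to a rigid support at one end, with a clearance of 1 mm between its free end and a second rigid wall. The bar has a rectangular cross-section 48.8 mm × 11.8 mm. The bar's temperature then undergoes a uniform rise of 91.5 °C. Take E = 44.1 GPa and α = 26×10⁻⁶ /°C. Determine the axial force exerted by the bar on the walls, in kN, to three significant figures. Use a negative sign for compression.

Free thermal expansion αLΔT = 26e-6 · 2340 · 91.5 = 5.567 mm.
The walls engage after the gap closes; constrained expansion = 5.567 − 1 = 4.567 mm.
The walls impose strain ε = −(4.567)/2340 = -1.9516e-03; σ = Eε = 44100 · -1.9516e-03 = -86.07 MPa.
Wall reaction R = σ·A = -86.07·575.8 = -49560 N = -49.56 kN.

-49.6 kN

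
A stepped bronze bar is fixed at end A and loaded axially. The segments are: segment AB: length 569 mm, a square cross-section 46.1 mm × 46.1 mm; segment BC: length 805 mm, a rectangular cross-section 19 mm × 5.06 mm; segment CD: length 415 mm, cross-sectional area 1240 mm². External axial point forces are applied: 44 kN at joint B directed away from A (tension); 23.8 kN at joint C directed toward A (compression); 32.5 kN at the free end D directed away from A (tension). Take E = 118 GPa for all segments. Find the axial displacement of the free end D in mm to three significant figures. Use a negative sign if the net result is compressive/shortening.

Internal axial forces (sectioning from the free end, tension +): N_CD = 32.5 kN, N_BC = 8.7 kN, N_AB = 52.7 kN.
A_AB = 2125 mm².
A_BC = 96.14 mm².
δ_AB = 52700·569/(2125·118000) = 0.1196 mm
δ_BC = 8700·805/(96.14·118000) = 0.6173 mm
δ_CD = 32500·415/(1240·118000) = 0.09218 mm
δ = Σδ_i = 0.8291 mm.

0.829 mm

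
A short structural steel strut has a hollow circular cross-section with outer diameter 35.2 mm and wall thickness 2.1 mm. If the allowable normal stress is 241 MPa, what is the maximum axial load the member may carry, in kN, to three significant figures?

52.6 kN

A = 218.4 mm².
P_max = σ_allow · A = 241 · 218.4 = 52630 N = 52.63 kN.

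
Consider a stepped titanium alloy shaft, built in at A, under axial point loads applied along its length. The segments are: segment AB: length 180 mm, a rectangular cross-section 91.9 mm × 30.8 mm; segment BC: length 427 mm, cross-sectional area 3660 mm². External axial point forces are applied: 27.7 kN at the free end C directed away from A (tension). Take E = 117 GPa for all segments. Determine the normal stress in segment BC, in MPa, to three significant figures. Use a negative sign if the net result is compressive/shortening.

Internal axial forces (sectioning from the free end, tension +): N_BC = 27.7 kN, N_AB = 27.7 kN.
σ_BC = N_BC/A_BC = 27700/3660 = 7.568 MPa.

7.57 MPa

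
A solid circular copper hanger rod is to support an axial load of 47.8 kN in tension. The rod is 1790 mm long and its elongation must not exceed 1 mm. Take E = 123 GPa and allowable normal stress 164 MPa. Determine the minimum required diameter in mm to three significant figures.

Required area A ≥ P/σ_allow = 47800/164 = 291.5 mm².
For a solid circular section, d ≥ √(4A/π) = 19.26 mm.
Elongation limit: A ≥ PL/(Eδ_allow) = 47800·1790/(123000·1) = 695.6 mm² ⇒ d ≥ 29.76 mm.
The elongation limit governs.

29.8 mm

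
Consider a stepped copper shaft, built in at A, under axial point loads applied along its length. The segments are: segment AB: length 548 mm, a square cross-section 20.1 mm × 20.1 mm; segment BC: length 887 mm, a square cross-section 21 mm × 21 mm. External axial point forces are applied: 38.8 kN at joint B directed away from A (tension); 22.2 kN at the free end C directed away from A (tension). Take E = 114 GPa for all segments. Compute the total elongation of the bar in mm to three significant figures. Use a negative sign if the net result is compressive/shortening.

1.12 mm

Internal axial forces (sectioning from the free end, tension +): N_BC = 22.2 kN, N_AB = 61 kN.
A_AB = 404 mm².
A_BC = 441 mm².
δ_AB = 61000·548/(404·114000) = 0.7258 mm
δ_BC = 22200·887/(441·114000) = 0.3917 mm
δ = Σδ_i = 1.117 mm.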